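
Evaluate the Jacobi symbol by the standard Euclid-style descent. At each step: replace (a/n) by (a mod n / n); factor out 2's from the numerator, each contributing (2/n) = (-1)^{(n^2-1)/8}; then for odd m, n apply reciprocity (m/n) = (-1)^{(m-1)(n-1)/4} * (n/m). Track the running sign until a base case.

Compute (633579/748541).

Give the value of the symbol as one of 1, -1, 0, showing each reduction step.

-1

reciprocity: (633579/748541) = +1·(748541/633579) since 633579 mod 4 = 3, 748541 mod 4 = 1; sign now +1
(748541/633579) = (114962/633579)   [reduce mod 633579]
114962 = 2^1·57481; (2/633579) = -1 since 633579 mod 8 = 3, so (114962/633579) = (-1)^1·(57481/633579); sign now -1
reciprocity: (57481/633579) = +1·(633579/57481) since 57481 mod 4 = 1, 633579 mod 4 = 3; sign now -1
(633579/57481) = (1288/57481)   [reduce mod 57481]
1288 = 2^3·161; (2/57481) = +1 since 57481 mod 8 = 1, so (1288/57481) = (+1)^3·(161/57481); sign now -1
reciprocity: (161/57481) = +1·(57481/161) since 161 mod 4 = 1, 57481 mod 4 = 1; sign now -1
(57481/161) = (4/161)   [reduce mod 161]
4 = 2^2·1; (2/161) = +1 since 161 mod 8 = 1, so (4/161) = (+1)^2·(1/161); sign now -1
(1/161) = 1; final value = sign = -1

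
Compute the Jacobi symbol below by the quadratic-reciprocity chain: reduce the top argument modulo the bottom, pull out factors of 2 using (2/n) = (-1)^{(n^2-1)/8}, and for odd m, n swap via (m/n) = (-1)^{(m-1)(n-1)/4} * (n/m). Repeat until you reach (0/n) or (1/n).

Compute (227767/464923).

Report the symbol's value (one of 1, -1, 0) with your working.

-1

flip (227767/464923) -> (464923/227767): both odd, 227767 mod 4 = 3, 464923 mod 4 = 3, so the flip contributes -1; sign now -1
(464923/227767): 464923 mod 227767 = 9389, so (464923/227767) = (9389/227767)
flip (9389/227767) -> (227767/9389): both odd, 9389 mod 4 = 1, 227767 mod 4 = 3, so the flip contributes +1; sign now -1
(227767/9389): 227767 mod 9389 = 2431, so (227767/9389) = (2431/9389)
flip (2431/9389) -> (9389/2431): both odd, 2431 mod 4 = 3, 9389 mod 4 = 1, so the flip contributes +1; sign now -1
(9389/2431): 9389 mod 2431 = 2096, so (9389/2431) = (2096/2431)
factor out 2^4: 2096 = 2^4·131; with 2431 mod 8 = 7, (2/2431) = +1; sign now -1; continue with (131/2431)
flip (131/2431) -> (2431/131): both odd, 131 mod 4 = 3, 2431 mod 4 = 3, so the flip contributes -1; sign now +1
(2431/131): 2431 mod 131 = 73, so (2431/131) = (73/131)
flip (73/131) -> (131/73): both odd, 73 mod 4 = 1, 131 mod 4 = 3, so the flip contributes +1; sign now +1
(131/73): 131 mod 73 = 58, so (131/73) = (58/73)
factor out 2^1: 58 = 2^1·29; with 73 mod 8 = 1, (2/73) = +1; sign now +1; continue with (29/73)
flip (29/73) -> (73/29): both odd, 29 mod 4 = 1, 73 mod 4 = 1, so the flip contributes +1; sign now +1
(73/29): 73 mod 29 = 15, so (73/29) = (15/29)
flip (15/29) -> (29/15): both odd, 15 mod 4 = 3, 29 mod 4 = 1, so the flip contributes +1; sign now +1
(29/15): 29 mod 15 = 14, so (29/15) = (14/15)
factor out 2^1: 14 = 2^1·7; with 15 mod 8 = 7, (2/15) = +1; sign now +1; continue with (7/15)
flip (7/15) -> (15/7): both odd, 7 mod 4 = 3, 15 mod 4 = 3, so the flip contributes -1; sign now -1
(15/7): 15 mod 7 = 1, so (15/7) = (1/7)
reached (1/7) = 1, so the symbol is -1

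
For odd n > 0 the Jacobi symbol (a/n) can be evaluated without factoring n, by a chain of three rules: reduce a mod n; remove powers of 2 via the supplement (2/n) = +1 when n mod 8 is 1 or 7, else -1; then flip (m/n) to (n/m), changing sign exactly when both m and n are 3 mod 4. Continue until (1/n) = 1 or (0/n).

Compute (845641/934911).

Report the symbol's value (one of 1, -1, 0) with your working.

reciprocity: (845641/934911) = +1·(934911/845641) since 845641 mod 4 = 1, 934911 mod 4 = 3; sign now +1
(934911/845641) = (89270/845641)   [reduce mod 845641]
89270 = 2^1·44635; (2/845641) = +1 since 845641 mod 8 = 1, so (89270/845641) = (+1)^1·(44635/845641); sign now +1
reciprocity: (44635/845641) = +1·(845641/44635) since 44635 mod 4 = 3, 845641 mod 4 = 1; sign now +1
(845641/44635) = (42211/44635)   [reduce mod 44635]
reciprocity: (42211/44635) = -1·(44635/42211) since 42211 mod 4 = 3, 44635 mod 4 = 3; sign now -1
(44635/42211) = (2424/42211)   [reduce mod 42211]
2424 = 2^3·303; (2/42211) = -1 since 42211 mod 8 = 3, so (2424/42211) = (-1)^3·(303/42211); sign now +1
reciprocity: (303/42211) = -1·(42211/303) since 303 mod 4 = 3, 42211 mod 4 = 3; sign now -1
(42211/303) = (94/303)   [reduce mod 303]
94 = 2^1·47; (2/303) = +1 since 303 mod 8 = 7, so (94/303) = (+1)^1·(47/303); sign now -1
reciprocity: (47/303) = -1·(303/47) since 47 mod 4 = 3, 303 mod 4 = 3; sign now +1
(303/47) = (21/47)   [reduce mod 47]
reciprocity: (21/47) = +1·(47/21) since 21 mod 4 = 1, 47 mod 4 = 3; sign now +1
(47/21) = (5/21)   [reduce mod 21]
reciprocity: (5/21) = +1·(21/5) since 5 mod 4 = 1, 21 mod 4 = 1; sign now +1
(21/5) = (1/5)   [reduce mod 5]
(1/5) = 1; final value = sign = +1

1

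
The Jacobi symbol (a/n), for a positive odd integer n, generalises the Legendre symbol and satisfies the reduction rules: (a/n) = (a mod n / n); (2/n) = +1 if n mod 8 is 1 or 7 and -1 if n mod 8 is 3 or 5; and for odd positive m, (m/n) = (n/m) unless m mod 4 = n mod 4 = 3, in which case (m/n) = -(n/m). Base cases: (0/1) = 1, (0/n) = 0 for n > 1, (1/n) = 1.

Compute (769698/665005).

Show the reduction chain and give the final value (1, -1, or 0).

(769698/665005) = (104693/665005)   [reduce mod 665005]
reciprocity: (104693/665005) = +1·(665005/104693) since 104693 mod 4 = 1, 665005 mod 4 = 1; sign now +1
(665005/104693) = (36847/104693)   [reduce mod 104693]
reciprocity: (36847/104693) = +1·(104693/36847) since 36847 mod 4 = 3, 104693 mod 4 = 1; sign now +1
(104693/36847) = (30999/36847)   [reduce mod 36847]
reciprocity: (30999/36847) = -1·(36847/30999) since 30999 mod 4 = 3, 36847 mod 4 = 3; sign now -1
(36847/30999) = (5848/30999)   [reduce mod 30999]
5848 = 2^3·731; (2/30999) = +1 since 30999 mod 8 = 7, so (5848/30999) = (+1)^3·(731/30999); sign now -1
reciprocity: (731/30999) = -1·(30999/731) since 731 mod 4 = 3, 30999 mod 4 = 3; sign now +1
(30999/731) = (297/731)   [reduce mod 731]
reciprocity: (297/731) = +1·(731/297) since 297 mod 4 = 1, 731 mod 4 = 3; sign now +1
(731/297) = (137/297)   [reduce mod 297]
reciprocity: (137/297) = +1·(297/137) since 137 mod 4 = 1, 297 mod 4 = 1; sign now +1
(297/137) = (23/137)   [reduce mod 137]
reciprocity: (23/137) = +1·(137/23) since 23 mod 4 = 3, 137 mod 4 = 1; sign now +1
(137/23) = (22/23)   [reduce mod 23]
22 = 2^1·11; (2/23) = +1 since 23 mod 8 = 7, so (22/23) = (+1)^1·(11/23); sign now +1
reciprocity: (11/23) = -1·(23/11) since 11 mod 4 = 3, 23 mod 4 = 3; sign now -1
(23/11) = (1/11)   [reduce mod 11]
(1/11) = 1; final value = sign = -1

-1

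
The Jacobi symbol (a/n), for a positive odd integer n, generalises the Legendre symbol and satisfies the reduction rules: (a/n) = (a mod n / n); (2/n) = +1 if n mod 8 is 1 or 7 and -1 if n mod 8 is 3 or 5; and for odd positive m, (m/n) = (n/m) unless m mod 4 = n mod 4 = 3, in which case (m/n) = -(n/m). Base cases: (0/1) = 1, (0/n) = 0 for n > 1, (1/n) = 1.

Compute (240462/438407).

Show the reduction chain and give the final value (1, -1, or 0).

0

240462 = 2^1·120231; (2/438407) = +1 since 438407 mod 8 = 7, so (240462/438407) = (+1)^1·(120231/438407); sign now +1
reciprocity: (120231/438407) = -1·(438407/120231) since 120231 mod 4 = 3, 438407 mod 4 = 3; sign now -1
(438407/120231) = (77714/120231)   [reduce mod 120231]
77714 = 2^1·38857; (2/120231) = +1 since 120231 mod 8 = 7, so (77714/120231) = (+1)^1·(38857/120231); sign now -1
reciprocity: (38857/120231) = +1·(120231/38857) since 38857 mod 4 = 1, 120231 mod 4 = 3; sign now -1
(120231/38857) = (3660/38857)   [reduce mod 38857]
3660 = 2^2·915; (2/38857) = +1 since 38857 mod 8 = 1, so (3660/38857) = (+1)^2·(915/38857); sign now -1
reciprocity: (915/38857) = +1·(38857/915) since 915 mod 4 = 3, 38857 mod 4 = 1; sign now -1
(38857/915) = (427/915)   [reduce mod 915]
reciprocity: (427/915) = -1·(915/427) since 427 mod 4 = 3, 915 mod 4 = 3; sign now +1
(915/427) = (61/427)   [reduce mod 427]
reciprocity: (61/427) = +1·(427/61) since 61 mod 4 = 1, 427 mod 4 = 3; sign now +1
(427/61) = (0/61)   [reduce mod 61]
(0/61) = 0   [gcd(a, n) > 1]; final value = 0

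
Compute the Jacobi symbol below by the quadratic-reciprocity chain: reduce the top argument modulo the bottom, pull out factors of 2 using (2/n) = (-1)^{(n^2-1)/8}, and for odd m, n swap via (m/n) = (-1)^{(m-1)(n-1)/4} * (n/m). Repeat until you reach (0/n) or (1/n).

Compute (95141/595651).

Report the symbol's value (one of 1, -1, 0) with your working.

1

flip (95141/595651) -> (595651/95141): both odd, 95141 mod 4 = 1, 595651 mod 4 = 3, so the flip contributes +1; sign now +1
(595651/95141): 595651 mod 95141 = 24805, so (595651/95141) = (24805/95141)
flip (24805/95141) -> (95141/24805): both odd, 24805 mod 4 = 1, 95141 mod 4 = 1, so the flip contributes +1; sign now +1
(95141/24805): 95141 mod 24805 = 20726, so (95141/24805) = (20726/24805)
factor out 2^1: 20726 = 2^1·10363; with 24805 mod 8 = 5, (2/24805) = -1; sign now -1; continue with (10363/24805)
flip (10363/24805) -> (24805/10363): both odd, 10363 mod 4 = 3, 24805 mod 4 = 1, so the flip contributes +1; sign now -1
(24805/10363): 24805 mod 10363 = 4079, so (24805/10363) = (4079/10363)
flip (4079/10363) -> (10363/4079): both odd, 4079 mod 4 = 3, 10363 mod 4 = 3, so the flip contributes -1; sign now +1
(10363/4079): 10363 mod 4079 = 2205, so (10363/4079) = (2205/4079)
flip (2205/4079) -> (4079/2205): both odd, 2205 mod 4 = 1, 4079 mod 4 = 3, so the flip contributes +1; sign now +1
(4079/2205): 4079 mod 2205 = 1874, so (4079/2205) = (1874/2205)
factor out 2^1: 1874 = 2^1·937; with 2205 mod 8 = 5, (2/2205) = -1; sign now -1; continue with (937/2205)
flip (937/2205) -> (2205/937): both odd, 937 mod 4 = 1, 2205 mod 4 = 1, so the flip contributes +1; sign now -1
(2205/937): 2205 mod 937 = 331, so (2205/937) = (331/937)
flip (331/937) -> (937/331): both odd, 331 mod 4 = 3, 937 mod 4 = 1, so the flip contributes +1; sign now -1
(937/331): 937 mod 331 = 275, so (937/331) = (275/331)
flip (275/331) -> (331/275): both odd, 275 mod 4 = 3, 331 mod 4 = 3, so the flip contributes -1; sign now +1
(331/275): 331 mod 275 = 56, so (331/275) = (56/275)
factor out 2^3: 56 = 2^3·7; with 275 mod 8 = 3, (2/275) = -1; sign now -1; continue with (7/275)
flip (7/275) -> (275/7): both odd, 7 mod 4 = 3, 275 mod 4 = 3, so the flip contributes -1; sign now +1
(275/7): 275 mod 7 = 2, so (275/7) = (2/7)
factor out 2^1: 2 = 2^1·1; with 7 mod 8 = 7, (2/7) = +1; sign now +1; continue with (1/7)
reached (1/7) = 1, so the symbol is +1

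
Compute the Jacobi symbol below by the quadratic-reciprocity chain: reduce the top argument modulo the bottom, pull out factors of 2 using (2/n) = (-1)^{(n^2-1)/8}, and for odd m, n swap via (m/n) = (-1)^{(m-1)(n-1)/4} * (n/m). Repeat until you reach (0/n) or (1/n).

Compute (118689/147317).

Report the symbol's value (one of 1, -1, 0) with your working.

reciprocity: (118689/147317) = +1·(147317/118689) since 118689 mod 4 = 1, 147317 mod 4 = 1; sign now +1
(147317/118689) = (28628/118689)   [reduce mod 118689]
28628 = 2^2·7157; (2/118689) = +1 since 118689 mod 8 = 1, so (28628/118689) = (+1)^2·(7157/118689); sign now +1
reciprocity: (7157/118689) = +1·(118689/7157) since 7157 mod 4 = 1, 118689 mod 4 = 1; sign now +1
(118689/7157) = (4177/7157)   [reduce mod 7157]
reciprocity: (4177/7157) = +1·(7157/4177) since 4177 mod 4 = 1, 7157 mod 4 = 1; sign now +1
(7157/4177) = (2980/4177)   [reduce mod 4177]
2980 = 2^2·745; (2/4177) = +1 since 4177 mod 8 = 1, so (2980/4177) = (+1)^2·(745/4177); sign now +1
reciprocity: (745/4177) = +1·(4177/745) since 745 mod 4 = 1, 4177 mod 4 = 1; sign now +1
(4177/745) = (452/745)   [reduce mod 745]
452 = 2^2·113; (2/745) = +1 since 745 mod 8 = 1, so (452/745) = (+1)^2·(113/745); sign now +1
reciprocity: (113/745) = +1·(745/113) since 113 mod 4 = 1, 745 mod 4 = 1; sign now +1
(745/113) = (67/113)   [reduce mod 113]
reciprocity: (67/113) = +1·(113/67) since 67 mod 4 = 3, 113 mod 4 = 1; sign now +1
(113/67) = (46/67)   [reduce mod 67]
46 = 2^1·23; (2/67) = -1 since 67 mod 8 = 3, so (46/67) = (-1)^1·(23/67); sign now -1
reciprocity: (23/67) = -1·(67/23) since 23 mod 4 = 3, 67 mod 4 = 3; sign now +1
(67/23) = (21/23)   [reduce mod 23]
reciprocity: (21/23) = +1·(23/21) since 21 mod 4 = 1, 23 mod 4 = 3; sign now +1
(23/21) = (2/21)   [reduce mod 21]
2 = 2^1·1; (2/21) = -1 since 21 mod 8 = 5, so (2/21) = (-1)^1·(1/21); sign now -1
(1/21) = 1; final value = sign = -1

-1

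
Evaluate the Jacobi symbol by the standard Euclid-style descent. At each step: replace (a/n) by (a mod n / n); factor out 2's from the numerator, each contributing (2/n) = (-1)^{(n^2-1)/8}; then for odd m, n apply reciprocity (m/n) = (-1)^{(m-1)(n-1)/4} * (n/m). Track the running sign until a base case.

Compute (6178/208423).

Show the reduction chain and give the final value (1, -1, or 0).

1

factor out 2^1: 6178 = 2^1·3089; with 208423 mod 8 = 7, (2/208423) = +1; sign now +1; continue with (3089/208423)
flip (3089/208423) -> (208423/3089): both odd, 3089 mod 4 = 1, 208423 mod 4 = 3, so the flip contributes +1; sign now +1
(208423/3089): 208423 mod 3089 = 1460, so (208423/3089) = (1460/3089)
factor out 2^2: 1460 = 2^2·365; with 3089 mod 8 = 1, (2/3089) = +1; sign now +1; continue with (365/3089)
flip (365/3089) -> (3089/365): both odd, 365 mod 4 = 1, 3089 mod 4 = 1, so the flip contributes +1; sign now +1
(3089/365): 3089 mod 365 = 169, so (3089/365) = (169/365)
flip (169/365) -> (365/169): both odd, 169 mod 4 = 1, 365 mod 4 = 1, so the flip contributes +1; sign now +1
(365/169): 365 mod 169 = 27, so (365/169) = (27/169)
flip (27/169) -> (169/27): both odd, 27 mod 4 = 3, 169 mod 4 = 1, so the flip contributes +1; sign now +1
(169/27): 169 mod 27 = 7, so (169/27) = (7/27)
flip (7/27) -> (27/7): both odd, 7 mod 4 = 3, 27 mod 4 = 3, so the flip contributes -1; sign now -1
(27/7): 27 mod 7 = 6, so (27/7) = (6/7)
factor out 2^1: 6 = 2^1·3; with 7 mod 8 = 7, (2/7) = +1; sign now -1; continue with (3/7)
flip (3/7) -> (7/3): both odd, 3 mod 4 = 3, 7 mod 4 = 3, so the flip contributes -1; sign now +1
(7/3): 7 mod 3 = 1, so (7/3) = (1/3)
reached (1/3) = 1, so the symbol is +1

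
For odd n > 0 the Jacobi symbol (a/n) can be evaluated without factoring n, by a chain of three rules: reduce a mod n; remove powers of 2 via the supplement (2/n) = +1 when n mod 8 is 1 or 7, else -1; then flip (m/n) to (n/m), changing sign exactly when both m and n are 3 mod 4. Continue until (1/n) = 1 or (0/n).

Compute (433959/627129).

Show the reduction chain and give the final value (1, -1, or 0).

0

reciprocity: (433959/627129) = +1·(627129/433959) since 433959 mod 4 = 3, 627129 mod 4 = 1; sign now +1
(627129/433959) = (193170/433959)   [reduce mod 433959]
193170 = 2^1·96585; (2/433959) = +1 since 433959 mod 8 = 7, so (193170/433959) = (+1)^1·(96585/433959); sign now +1
reciprocity: (96585/433959) = +1·(433959/96585) since 96585 mod 4 = 1, 433959 mod 4 = 3; sign now +1
(433959/96585) = (47619/96585)   [reduce mod 96585]
reciprocity: (47619/96585) = +1·(96585/47619) since 47619 mod 4 = 3, 96585 mod 4 = 1; sign now +1
(96585/47619) = (1347/47619)   [reduce mod 47619]
reciprocity: (1347/47619) = -1·(47619/1347) since 1347 mod 4 = 3, 47619 mod 4 = 3; sign now -1
(47619/1347) = (474/1347)   [reduce mod 1347]
474 = 2^1·237; (2/1347) = -1 since 1347 mod 8 = 3, so (474/1347) = (-1)^1·(237/1347); sign now +1
reciprocity: (237/1347) = +1·(1347/237) since 237 mod 4 = 1, 1347 mod 4 = 3; sign now +1
(1347/237) = (162/237)   [reduce mod 237]
162 = 2^1·81; (2/237) = -1 since 237 mod 8 = 5, so (162/237) = (-1)^1·(81/237); sign now -1
reciprocity: (81/237) = +1·(237/81) since 81 mod 4 = 1, 237 mod 4 = 1; sign now -1
(237/81) = (75/81)   [reduce mod 81]
reciprocity: (75/81) = +1·(81/75) since 75 mod 4 = 3, 81 mod 4 = 1; sign now -1
(81/75) = (6/75)   [reduce mod 75]
6 = 2^1·3; (2/75) = -1 since 75 mod 8 = 3, so (6/75) = (-1)^1·(3/75); sign now +1
reciprocity: (3/75) = -1·(75/3) since 3 mod 4 = 3, 75 mod 4 = 3; sign now -1
(75/3) = (0/3)   [reduce mod 3]
(0/3) = 0   [gcd(a, n) > 1]; final value = 0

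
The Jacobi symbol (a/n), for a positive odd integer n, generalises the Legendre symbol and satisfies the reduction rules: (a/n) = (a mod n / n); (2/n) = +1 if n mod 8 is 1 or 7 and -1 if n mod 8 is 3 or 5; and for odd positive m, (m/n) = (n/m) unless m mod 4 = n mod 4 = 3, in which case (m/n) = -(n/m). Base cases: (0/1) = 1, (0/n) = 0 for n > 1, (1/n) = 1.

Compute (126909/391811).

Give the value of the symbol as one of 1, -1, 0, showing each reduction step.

flip (126909/391811) -> (391811/126909): both odd, 126909 mod 4 = 1, 391811 mod 4 = 3, so the flip contributes +1; sign now +1
(391811/126909): 391811 mod 126909 = 11084, so (391811/126909) = (11084/126909)
factor out 2^2: 11084 = 2^2·2771; with 126909 mod 8 = 5, (2/126909) = -1; sign now +1; continue with (2771/126909)
flip (2771/126909) -> (126909/2771): both odd, 2771 mod 4 = 3, 126909 mod 4 = 1, so the flip contributes +1; sign now +1
(126909/2771): 126909 mod 2771 = 2214, so (126909/2771) = (2214/2771)
factor out 2^1: 2214 = 2^1·1107; with 2771 mod 8 = 3, (2/2771) = -1; sign now -1; continue with (1107/2771)
flip (1107/2771) -> (2771/1107): both odd, 1107 mod 4 = 3, 2771 mod 4 = 3, so the flip contributes -1; sign now +1
(2771/1107): 2771 mod 1107 = 557, so (2771/1107) = (557/1107)
flip (557/1107) -> (1107/557): both odd, 557 mod 4 = 1, 1107 mod 4 = 3, so the flip contributes +1; sign now +1
(1107/557): 1107 mod 557 = 550, so (1107/557) = (550/557)
factor out 2^1: 550 = 2^1·275; with 557 mod 8 = 5, (2/557) = -1; sign now -1; continue with (275/557)
flip (275/557) -> (557/275): both odd, 275 mod 4 = 3, 557 mod 4 = 1, so the flip contributes +1; sign now -1
(557/275): 557 mod 275 = 7, so (557/275) = (7/275)
flip (7/275) -> (275/7): both odd, 7 mod 4 = 3, 275 mod 4 = 3, so the flip contributes -1; sign now +1
(275/7): 275 mod 7 = 2, so (275/7) = (2/7)
factor out 2^1: 2 = 2^1·1; with 7 mod 8 = 7, (2/7) = +1; sign now +1; continue with (1/7)
reached (1/7) = 1, so the symbol is +1

1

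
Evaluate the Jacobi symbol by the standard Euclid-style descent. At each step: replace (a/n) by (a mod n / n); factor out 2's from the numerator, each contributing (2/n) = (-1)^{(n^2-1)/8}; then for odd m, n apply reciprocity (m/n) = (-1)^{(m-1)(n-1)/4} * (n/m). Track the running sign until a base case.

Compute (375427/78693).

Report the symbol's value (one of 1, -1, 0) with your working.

-1

(375427/78693): 375427 mod 78693 = 60655, so (375427/78693) = (60655/78693)
flip (60655/78693) -> (78693/60655): both odd, 60655 mod 4 = 3, 78693 mod 4 = 1, so the flip contributes +1; sign now +1
(78693/60655): 78693 mod 60655 = 18038, so (78693/60655) = (18038/60655)
factor out 2^1: 18038 = 2^1·9019; with 60655 mod 8 = 7, (2/60655) = +1; sign now +1; continue with (9019/60655)
flip (9019/60655) -> (60655/9019): both odd, 9019 mod 4 = 3, 60655 mod 4 = 3, so the flip contributes -1; sign now -1
(60655/9019): 60655 mod 9019 = 6541, so (60655/9019) = (6541/9019)
flip (6541/9019) -> (9019/6541): both odd, 6541 mod 4 = 1, 9019 mod 4 = 3, so the flip contributes +1; sign now -1
(9019/6541): 9019 mod 6541 = 2478, so (9019/6541) = (2478/6541)
factor out 2^1: 2478 = 2^1·1239; with 6541 mod 8 = 5, (2/6541) = -1; sign now +1; continue with (1239/6541)
flip (1239/6541) -> (6541/1239): both odd, 1239 mod 4 = 3, 6541 mod 4 = 1, so the flip contributes +1; sign now +1
(6541/1239): 6541 mod 1239 = 346, so (6541/1239) = (346/1239)
factor out 2^1: 346 = 2^1·173; with 1239 mod 8 = 7, (2/1239) = +1; sign now +1; continue with (173/1239)
flip (173/1239) -> (1239/173): both odd, 173 mod 4 = 1, 1239 mod 4 = 3, so the flip contributes +1; sign now +1
(1239/173): 1239 mod 173 = 28, so (1239/173) = (28/173)
factor out 2^2: 28 = 2^2·7; with 173 mod 8 = 5, (2/173) = -1; sign now +1; continue with (7/173)
flip (7/173) -> (173/7): both odd, 7 mod 4 = 3, 173 mod 4 = 1, so the flip contributes +1; sign now +1
(173/7): 173 mod 7 = 5, so (173/7) = (5/7)
flip (5/7) -> (7/5): both odd, 5 mod 4 = 1, 7 mod 4 = 3, so the flip contributes +1; sign now +1
(7/5): 7 mod 5 = 2, so (7/5) = (2/5)
factor out 2^1: 2 = 2^1·1; with 5 mod 8 = 5, (2/5) = -1; sign now -1; continue with (1/5)
reached (1/5) = 1, so the symbol is -1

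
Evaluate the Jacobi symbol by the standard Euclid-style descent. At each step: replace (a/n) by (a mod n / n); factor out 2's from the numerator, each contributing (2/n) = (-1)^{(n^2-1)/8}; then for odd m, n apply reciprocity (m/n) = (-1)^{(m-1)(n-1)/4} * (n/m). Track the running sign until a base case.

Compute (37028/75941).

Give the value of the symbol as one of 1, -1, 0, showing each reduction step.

factor out 2^2: 37028 = 2^2·9257; with 75941 mod 8 = 5, (2/75941) = -1; sign now +1; continue with (9257/75941)
flip (9257/75941) -> (75941/9257): both odd, 9257 mod 4 = 1, 75941 mod 4 = 1, so the flip contributes +1; sign now +1
(75941/9257): 75941 mod 9257 = 1885, so (75941/9257) = (1885/9257)
flip (1885/9257) -> (9257/1885): both odd, 1885 mod 4 = 1, 9257 mod 4 = 1, so the flip contributes +1; sign now +1
(9257/1885): 9257 mod 1885 = 1717, so (9257/1885) = (1717/1885)
flip (1717/1885) -> (1885/1717): both odd, 1717 mod 4 = 1, 1885 mod 4 = 1, so the flip contributes +1; sign now +1
(1885/1717): 1885 mod 1717 = 168, so (1885/1717) = (168/1717)
factor out 2^3: 168 = 2^3·21; with 1717 mod 8 = 5, (2/1717) = -1; sign now -1; continue with (21/1717)
flip (21/1717) -> (1717/21): both odd, 21 mod 4 = 1, 1717 mod 4 = 1, so the flip contributes +1; sign now -1
(1717/21): 1717 mod 21 = 16, so (1717/21) = (16/21)
factor out 2^4: 16 = 2^4·1; with 21 mod 8 = 5, (2/21) = -1; sign now -1; continue with (1/21)
reached (1/21) = 1, so the symbol is -1

-1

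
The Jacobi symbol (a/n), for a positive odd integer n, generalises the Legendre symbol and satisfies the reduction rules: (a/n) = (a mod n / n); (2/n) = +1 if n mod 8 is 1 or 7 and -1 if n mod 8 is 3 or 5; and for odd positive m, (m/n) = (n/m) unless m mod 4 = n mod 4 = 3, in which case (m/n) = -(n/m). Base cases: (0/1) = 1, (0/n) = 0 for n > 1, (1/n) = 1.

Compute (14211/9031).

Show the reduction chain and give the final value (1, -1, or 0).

(14211/9031): 14211 mod 9031 = 5180, so (14211/9031) = (5180/9031)
factor out 2^2: 5180 = 2^2·1295; with 9031 mod 8 = 7, (2/9031) = +1; sign now +1; continue with (1295/9031)
flip (1295/9031) -> (9031/1295): both odd, 1295 mod 4 = 3, 9031 mod 4 = 3, so the flip contributes -1; sign now -1
(9031/1295): 9031 mod 1295 = 1261, so (9031/1295) = (1261/1295)
flip (1261/1295) -> (1295/1261): both odd, 1261 mod 4 = 1, 1295 mod 4 = 3, so the flip contributes +1; sign now -1
(1295/1261): 1295 mod 1261 = 34, so (1295/1261) = (34/1261)
factor out 2^1: 34 = 2^1·17; with 1261 mod 8 = 5, (2/1261) = -1; sign now +1; continue with (17/1261)
flip (17/1261) -> (1261/17): both odd, 17 mod 4 = 1, 1261 mod 4 = 1, so the flip contributes +1; sign now +1
(1261/17): 1261 mod 17 = 3, so (1261/17) = (3/17)
flip (3/17) -> (17/3): both odd, 3 mod 4 = 3, 17 mod 4 = 1, so the flip contributes +1; sign now +1
(17/3): 17 mod 3 = 2, so (17/3) = (2/3)
factor out 2^1: 2 = 2^1·1; with 3 mod 8 = 3, (2/3) = -1; sign now -1; continue with (1/3)
reached (1/3) = 1, so the symbol is -1

-1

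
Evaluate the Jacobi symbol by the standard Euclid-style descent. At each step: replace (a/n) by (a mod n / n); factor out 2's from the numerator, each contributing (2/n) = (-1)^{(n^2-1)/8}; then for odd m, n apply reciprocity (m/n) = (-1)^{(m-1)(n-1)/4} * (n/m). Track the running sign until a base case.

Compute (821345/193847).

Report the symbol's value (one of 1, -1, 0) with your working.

(821345/193847): 821345 mod 193847 = 45957, so (821345/193847) = (45957/193847)
flip (45957/193847) -> (193847/45957): both odd, 45957 mod 4 = 1, 193847 mod 4 = 3, so the flip contributes +1; sign now +1
(193847/45957): 193847 mod 45957 = 10019, so (193847/45957) = (10019/45957)
flip (10019/45957) -> (45957/10019): both odd, 10019 mod 4 = 3, 45957 mod 4 = 1, so the flip contributes +1; sign now +1
(45957/10019): 45957 mod 10019 = 5881, so (45957/10019) = (5881/10019)
flip (5881/10019) -> (10019/5881): both odd, 5881 mod 4 = 1, 10019 mod 4 = 3, so the flip contributes +1; sign now +1
(10019/5881): 10019 mod 5881 = 4138, so (10019/5881) = (4138/5881)
factor out 2^1: 4138 = 2^1·2069; with 5881 mod 8 = 1, (2/5881) = +1; sign now +1; continue with (2069/5881)
flip (2069/5881) -> (5881/2069): both odd, 2069 mod 4 = 1, 5881 mod 4 = 1, so the flip contributes +1; sign now +1
(5881/2069): 5881 mod 2069 = 1743, so (5881/2069) = (1743/2069)
flip (1743/2069) -> (2069/1743): both odd, 1743 mod 4 = 3, 2069 mod 4 = 1, so the flip contributes +1; sign now +1
(2069/1743): 2069 mod 1743 = 326, so (2069/1743) = (326/1743)
factor out 2^1: 326 = 2^1·163; with 1743 mod 8 = 7, (2/1743) = +1; sign now +1; continue with (163/1743)
flip (163/1743) -> (1743/163): both odd, 163 mod 4 = 3, 1743 mod 4 = 3, so the flip contributes -1; sign now -1
(1743/163): 1743 mod 163 = 113, so (1743/163) = (113/163)
flip (113/163) -> (163/113): both odd, 113 mod 4 = 1, 163 mod 4 = 3, so the flip contributes +1; sign now -1
(163/113): 163 mod 113 = 50, so (163/113) = (50/113)
factor out 2^1: 50 = 2^1·25; with 113 mod 8 = 1, (2/113) = +1; sign now -1; continue with (25/113)
flip (25/113) -> (113/25): both odd, 25 mod 4 = 1, 113 mod 4 = 1, so the flip contributes +1; sign now -1
(113/25): 113 mod 25 = 13, so (113/25) = (13/25)
flip (13/25) -> (25/13): both odd, 13 mod 4 = 1, 25 mod 4 = 1, so the flip contributes +1; sign now -1
(25/13): 25 mod 13 = 12, so (25/13) = (12/13)
factor out 2^2: 12 = 2^2·3; with 13 mod 8 = 5, (2/13) = -1; sign now -1; continue with (3/13)
flip (3/13) -> (13/3): both odd, 3 mod 4 = 3, 13 mod 4 = 1, so the flip contributes +1; sign now -1
(13/3): 13 mod 3 = 1, so (13/3) = (1/3)
reached (1/3) = 1, so the symbol is -1

-1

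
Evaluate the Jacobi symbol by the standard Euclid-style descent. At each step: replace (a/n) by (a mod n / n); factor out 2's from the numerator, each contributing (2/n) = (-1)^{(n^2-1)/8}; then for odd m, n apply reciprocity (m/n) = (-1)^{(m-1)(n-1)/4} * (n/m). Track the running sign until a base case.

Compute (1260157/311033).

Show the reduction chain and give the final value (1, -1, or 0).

(1260157/311033): 1260157 mod 311033 = 16025, so (1260157/311033) = (16025/311033)
flip (16025/311033) -> (311033/16025): both odd, 16025 mod 4 = 1, 311033 mod 4 = 1, so the flip contributes +1; sign now +1
(311033/16025): 311033 mod 16025 = 6558, so (311033/16025) = (6558/16025)
factor out 2^1: 6558 = 2^1·3279; with 16025 mod 8 = 1, (2/16025) = +1; sign now +1; continue with (3279/16025)
flip (3279/16025) -> (16025/3279): both odd, 3279 mod 4 = 3, 16025 mod 4 = 1, so the flip contributes +1; sign now +1
(16025/3279): 16025 mod 3279 = 2909, so (16025/3279) = (2909/3279)
flip (2909/3279) -> (3279/2909): both odd, 2909 mod 4 = 1, 3279 mod 4 = 3, so the flip contributes +1; sign now +1
(3279/2909): 3279 mod 2909 = 370, so (3279/2909) = (370/2909)
factor out 2^1: 370 = 2^1·185; with 2909 mod 8 = 5, (2/2909) = -1; sign now -1; continue with (185/2909)
flip (185/2909) -> (2909/185): both odd, 185 mod 4 = 1, 2909 mod 4 = 1, so the flip contributes +1; sign now -1
(2909/185): 2909 mod 185 = 134, so (2909/185) = (134/185)
factor out 2^1: 134 = 2^1·67; with 185 mod 8 = 1, (2/185) = +1; sign now -1; continue with (67/185)
flip (67/185) -> (185/67): both odd, 67 mod 4 = 3, 185 mod 4 = 1, so the flip contributes +1; sign now -1
(185/67): 185 mod 67 = 51, so (185/67) = (51/67)
flip (51/67) -> (67/51): both odd, 51 mod 4 = 3, 67 mod 4 = 3, so the flip contributes -1; sign now +1
(67/51): 67 mod 51 = 16, so (67/51) = (16/51)
factor out 2^4: 16 = 2^4·1; with 51 mod 8 = 3, (2/51) = -1; sign now +1; continue with (1/51)
reached (1/51) = 1, so the symbol is +1

1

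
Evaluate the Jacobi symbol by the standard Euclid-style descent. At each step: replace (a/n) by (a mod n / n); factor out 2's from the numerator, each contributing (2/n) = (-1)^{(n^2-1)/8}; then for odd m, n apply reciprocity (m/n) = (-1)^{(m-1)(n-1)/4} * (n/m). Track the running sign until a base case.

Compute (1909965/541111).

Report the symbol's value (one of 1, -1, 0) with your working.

(1909965/541111) = (286632/541111)   [reduce mod 541111]
286632 = 2^3·35829; (2/541111) = +1 since 541111 mod 8 = 7, so (286632/541111) = (+1)^3·(35829/541111); sign now +1
reciprocity: (35829/541111) = +1·(541111/35829) since 35829 mod 4 = 1, 541111 mod 4 = 3; sign now +1
(541111/35829) = (3676/35829)   [reduce mod 35829]
3676 = 2^2·919; (2/35829) = -1 since 35829 mod 8 = 5, so (3676/35829) = (-1)^2·(919/35829); sign now +1
reciprocity: (919/35829) = +1·(35829/919) since 919 mod 4 = 3, 35829 mod 4 = 1; sign now +1
(35829/919) = (907/919)   [reduce mod 919]
reciprocity: (907/919) = -1·(919/907) since 907 mod 4 = 3, 919 mod 4 = 3; sign now -1
(919/907) = (12/907)   [reduce mod 907]
12 = 2^2·3; (2/907) = -1 since 907 mod 8 = 3, so (12/907) = (-1)^2·(3/907); sign now -1
reciprocity: (3/907) = -1·(907/3) since 3 mod 4 = 3, 907 mod 4 = 3; sign now +1
(907/3) = (1/3)   [reduce mod 3]
(1/3) = 1; final value = sign = +1

1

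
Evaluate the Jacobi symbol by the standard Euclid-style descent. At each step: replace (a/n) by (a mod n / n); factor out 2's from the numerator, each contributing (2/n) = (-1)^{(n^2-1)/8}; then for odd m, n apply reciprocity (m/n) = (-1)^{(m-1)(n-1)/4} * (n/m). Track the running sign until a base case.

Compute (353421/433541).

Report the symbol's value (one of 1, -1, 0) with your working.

flip (353421/433541) -> (433541/353421): both odd, 353421 mod 4 = 1, 433541 mod 4 = 1, so the flip contributes +1; sign now +1
(433541/353421): 433541 mod 353421 = 80120, so (433541/353421) = (80120/353421)
factor out 2^3: 80120 = 2^3·10015; with 353421 mod 8 = 5, (2/353421) = -1; sign now -1; continue with (10015/353421)
flip (10015/353421) -> (353421/10015): both odd, 10015 mod 4 = 3, 353421 mod 4 = 1, so the flip contributes +1; sign now -1
(353421/10015): 353421 mod 10015 = 2896, so (353421/10015) = (2896/10015)
factor out 2^4: 2896 = 2^4·181; with 10015 mod 8 = 7, (2/10015) = +1; sign now -1; continue with (181/10015)
flip (181/10015) -> (10015/181): both odd, 181 mod 4 = 1, 10015 mod 4 = 3, so the flip contributes +1; sign now -1
(10015/181): 10015 mod 181 = 60, so (10015/181) = (60/181)
factor out 2^2: 60 = 2^2·15; with 181 mod 8 = 5, (2/181) = -1; sign now -1; continue with (15/181)
flip (15/181) -> (181/15): both odd, 15 mod 4 = 3, 181 mod 4 = 1, so the flip contributes +1; sign now -1
(181/15): 181 mod 15 = 1, so (181/15) = (1/15)
reached (1/15) = 1, so the symbol is -1

-1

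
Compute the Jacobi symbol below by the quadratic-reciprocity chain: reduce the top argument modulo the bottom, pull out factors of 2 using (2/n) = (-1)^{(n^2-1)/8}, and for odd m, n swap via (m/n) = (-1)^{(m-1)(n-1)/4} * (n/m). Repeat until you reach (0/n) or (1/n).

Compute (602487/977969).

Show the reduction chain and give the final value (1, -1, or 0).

flip (602487/977969) -> (977969/602487): both odd, 602487 mod 4 = 3, 977969 mod 4 = 1, so the flip contributes +1; sign now +1
(977969/602487): 977969 mod 602487 = 375482, so (977969/602487) = (375482/602487)
factor out 2^1: 375482 = 2^1·187741; with 602487 mod 8 = 7, (2/602487) = +1; sign now +1; continue with (187741/602487)
flip (187741/602487) -> (602487/187741): both odd, 187741 mod 4 = 1, 602487 mod 4 = 3, so the flip contributes +1; sign now +1
(602487/187741): 602487 mod 187741 = 39264, so (602487/187741) = (39264/187741)
factor out 2^5: 39264 = 2^5·1227; with 187741 mod 8 = 5, (2/187741) = -1; sign now -1; continue with (1227/187741)
flip (1227/187741) -> (187741/1227): both odd, 1227 mod 4 = 3, 187741 mod 4 = 1, so the flip contributes +1; sign now -1
(187741/1227): 187741 mod 1227 = 10, so (187741/1227) = (10/1227)
factor out 2^1: 10 = 2^1·5; with 1227 mod 8 = 3, (2/1227) = -1; sign now +1; continue with (5/1227)
flip (5/1227) -> (1227/5): both odd, 5 mod 4 = 1, 1227 mod 4 = 3, so the flip contributes +1; sign now +1
(1227/5): 1227 mod 5 = 2, so (1227/5) = (2/5)
factor out 2^1: 2 = 2^1·1; with 5 mod 8 = 5, (2/5) = -1; sign now -1; continue with (1/5)
reached (1/5) = 1, so the symbol is -1

-1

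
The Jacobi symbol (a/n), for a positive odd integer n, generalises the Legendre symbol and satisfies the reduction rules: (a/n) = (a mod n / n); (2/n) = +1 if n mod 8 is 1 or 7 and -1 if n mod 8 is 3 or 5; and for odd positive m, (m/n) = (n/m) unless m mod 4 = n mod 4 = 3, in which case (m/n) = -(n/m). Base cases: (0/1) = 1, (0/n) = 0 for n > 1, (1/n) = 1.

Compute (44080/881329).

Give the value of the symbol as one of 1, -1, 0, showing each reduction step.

1

factor out 2^4: 44080 = 2^4·2755; with 881329 mod 8 = 1, (2/881329) = +1; sign now +1; continue with (2755/881329)
flip (2755/881329) -> (881329/2755): both odd, 2755 mod 4 = 3, 881329 mod 4 = 1, so the flip contributes +1; sign now +1
(881329/2755): 881329 mod 2755 = 2484, so (881329/2755) = (2484/2755)
factor out 2^2: 2484 = 2^2·621; with 2755 mod 8 = 3, (2/2755) = -1; sign now +1; continue with (621/2755)
flip (621/2755) -> (2755/621): both odd, 621 mod 4 = 1, 2755 mod 4 = 3, so the flip contributes +1; sign now +1
(2755/621): 2755 mod 621 = 271, so (2755/621) = (271/621)
flip (271/621) -> (621/271): both odd, 271 mod 4 = 3, 621 mod 4 = 1, so the flip contributes +1; sign now +1
(621/271): 621 mod 271 = 79, so (621/271) = (79/271)
flip (79/271) -> (271/79): both odd, 79 mod 4 = 3, 271 mod 4 = 3, so the flip contributes -1; sign now -1
(271/79): 271 mod 79 = 34, so (271/79) = (34/79)
factor out 2^1: 34 = 2^1·17; with 79 mod 8 = 7, (2/79) = +1; sign now -1; continue with (17/79)
flip (17/79) -> (79/17): both odd, 17 mod 4 = 1, 79 mod 4 = 3, so the flip contributes +1; sign now -1
(79/17): 79 mod 17 = 11, so (79/17) = (11/17)
flip (11/17) -> (17/11): both odd, 11 mod 4 = 3, 17 mod 4 = 1, so the flip contributes +1; sign now -1
(17/11): 17 mod 11 = 6, so (17/11) = (6/11)
factor out 2^1: 6 = 2^1·3; with 11 mod 8 = 3, (2/11) = -1; sign now +1; continue with (3/11)
flip (3/11) -> (11/3): both odd, 3 mod 4 = 3, 11 mod 4 = 3, so the flip contributes -1; sign now -1
(11/3): 11 mod 3 = 2, so (11/3) = (2/3)
factor out 2^1: 2 = 2^1·1; with 3 mod 8 = 3, (2/3) = -1; sign now +1; continue with (1/3)
reached (1/3) = 1, so the symbol is +1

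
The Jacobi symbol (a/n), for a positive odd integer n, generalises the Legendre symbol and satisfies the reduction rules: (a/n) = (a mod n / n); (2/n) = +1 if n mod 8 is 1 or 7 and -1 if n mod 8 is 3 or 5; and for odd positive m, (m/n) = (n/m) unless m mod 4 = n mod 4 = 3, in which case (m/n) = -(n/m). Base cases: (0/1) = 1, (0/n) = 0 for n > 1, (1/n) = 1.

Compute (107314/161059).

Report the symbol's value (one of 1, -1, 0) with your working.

1

107314 = 2^1·53657; (2/161059) = -1 since 161059 mod 8 = 3, so (107314/161059) = (-1)^1·(53657/161059); sign now -1
reciprocity: (53657/161059) = +1·(161059/53657) since 53657 mod 4 = 1, 161059 mod 4 = 3; sign now -1
(161059/53657) = (88/53657)   [reduce mod 53657]
88 = 2^3·11; (2/53657) = +1 since 53657 mod 8 = 1, so (88/53657) = (+1)^3·(11/53657); sign now -1
reciprocity: (11/53657) = +1·(53657/11) since 11 mod 4 = 3, 53657 mod 4 = 1; sign now -1
(53657/11) = (10/11)   [reduce mod 11]
10 = 2^1·5; (2/11) = -1 since 11 mod 8 = 3, so (10/11) = (-1)^1·(5/11); sign now +1
reciprocity: (5/11) = +1·(11/5) since 5 mod 4 = 1, 11 mod 4 = 3; sign now +1
(11/5) = (1/5)   [reduce mod 5]
(1/5) = 1; final value = sign = +1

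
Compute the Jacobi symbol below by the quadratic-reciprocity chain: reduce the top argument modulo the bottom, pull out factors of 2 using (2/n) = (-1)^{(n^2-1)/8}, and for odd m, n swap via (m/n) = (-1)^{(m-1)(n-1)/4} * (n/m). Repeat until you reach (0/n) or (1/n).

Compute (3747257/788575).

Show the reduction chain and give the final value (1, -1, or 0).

1

(3747257/788575): 3747257 mod 788575 = 592957, so (3747257/788575) = (592957/788575)
flip (592957/788575) -> (788575/592957): both odd, 592957 mod 4 = 1, 788575 mod 4 = 3, so the flip contributes +1; sign now +1
(788575/592957): 788575 mod 592957 = 195618, so (788575/592957) = (195618/592957)
factor out 2^1: 195618 = 2^1·97809; with 592957 mod 8 = 5, (2/592957) = -1; sign now -1; continue with (97809/592957)
flip (97809/592957) -> (592957/97809): both odd, 97809 mod 4 = 1, 592957 mod 4 = 1, so the flip contributes +1; sign now -1
(592957/97809): 592957 mod 97809 = 6103, so (592957/97809) = (6103/97809)
flip (6103/97809) -> (97809/6103): both odd, 6103 mod 4 = 3, 97809 mod 4 = 1, so the flip contributes +1; sign now -1
(97809/6103): 97809 mod 6103 = 161, so (97809/6103) = (161/6103)
flip (161/6103) -> (6103/161): both odd, 161 mod 4 = 1, 6103 mod 4 = 3, so the flip contributes +1; sign now -1
(6103/161): 6103 mod 161 = 146, so (6103/161) = (146/161)
factor out 2^1: 146 = 2^1·73; with 161 mod 8 = 1, (2/161) = +1; sign now -1; continue with (73/161)
flip (73/161) -> (161/73): both odd, 73 mod 4 = 1, 161 mod 4 = 1, so the flip contributes +1; sign now -1
(161/73): 161 mod 73 = 15, so (161/73) = (15/73)
flip (15/73) -> (73/15): both odd, 15 mod 4 = 3, 73 mod 4 = 1, so the flip contributes +1; sign now -1
(73/15): 73 mod 15 = 13, so (73/15) = (13/15)
flip (13/15) -> (15/13): both odd, 13 mod 4 = 1, 15 mod 4 = 3, so the flip contributes +1; sign now -1
(15/13): 15 mod 13 = 2, so (15/13) = (2/13)
factor out 2^1: 2 = 2^1·1; with 13 mod 8 = 5, (2/13) = -1; sign now +1; continue with (1/13)
reached (1/13) = 1, so the symbol is +1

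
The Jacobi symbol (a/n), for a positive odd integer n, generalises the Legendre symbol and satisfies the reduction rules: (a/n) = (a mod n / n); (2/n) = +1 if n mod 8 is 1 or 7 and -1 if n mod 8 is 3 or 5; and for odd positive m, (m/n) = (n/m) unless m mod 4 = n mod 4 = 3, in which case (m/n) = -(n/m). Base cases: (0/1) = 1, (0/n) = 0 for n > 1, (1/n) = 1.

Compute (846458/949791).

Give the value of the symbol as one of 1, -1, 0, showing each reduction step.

1

846458 = 2^1·423229; (2/949791) = +1 since 949791 mod 8 = 7, so (846458/949791) = (+1)^1·(423229/949791); sign now +1
reciprocity: (423229/949791) = +1·(949791/423229) since 423229 mod 4 = 1, 949791 mod 4 = 3; sign now +1
(949791/423229) = (103333/423229)   [reduce mod 423229]
reciprocity: (103333/423229) = +1·(423229/103333) since 103333 mod 4 = 1, 423229 mod 4 = 1; sign now +1
(423229/103333) = (9897/103333)   [reduce mod 103333]
reciprocity: (9897/103333) = +1·(103333/9897) since 9897 mod 4 = 1, 103333 mod 4 = 1; sign now +1
(103333/9897) = (4363/9897)   [reduce mod 9897]
reciprocity: (4363/9897) = +1·(9897/4363) since 4363 mod 4 = 3, 9897 mod 4 = 1; sign now +1
(9897/4363) = (1171/4363)   [reduce mod 4363]
reciprocity: (1171/4363) = -1·(4363/1171) since 1171 mod 4 = 3, 4363 mod 4 = 3; sign now -1
(4363/1171) = (850/1171)   [reduce mod 1171]
850 = 2^1·425; (2/1171) = -1 since 1171 mod 8 = 3, so (850/1171) = (-1)^1·(425/1171); sign now +1
reciprocity: (425/1171) = +1·(1171/425) since 425 mod 4 = 1, 1171 mod 4 = 3; sign now +1
(1171/425) = (321/425)   [reduce mod 425]
reciprocity: (321/425) = +1·(425/321) since 321 mod 4 = 1, 425 mod 4 = 1; sign now +1
(425/321) = (104/321)   [reduce mod 321]
104 = 2^3·13; (2/321) = +1 since 321 mod 8 = 1, so (104/321) = (+1)^3·(13/321); sign now +1
reciprocity: (13/321) = +1·(321/13) since 13 mod 4 = 1, 321 mod 4 = 1; sign now +1
(321/13) = (9/13)   [reduce mod 13]
reciprocity: (9/13) = +1·(13/9) since 9 mod 4 = 1, 13 mod 4 = 1; sign now +1
(13/9) = (4/9)   [reduce mod 9]
4 = 2^2·1; (2/9) = +1 since 9 mod 8 = 1, so (4/9) = (+1)^2·(1/9); sign now +1
(1/9) = 1; final value = sign = +1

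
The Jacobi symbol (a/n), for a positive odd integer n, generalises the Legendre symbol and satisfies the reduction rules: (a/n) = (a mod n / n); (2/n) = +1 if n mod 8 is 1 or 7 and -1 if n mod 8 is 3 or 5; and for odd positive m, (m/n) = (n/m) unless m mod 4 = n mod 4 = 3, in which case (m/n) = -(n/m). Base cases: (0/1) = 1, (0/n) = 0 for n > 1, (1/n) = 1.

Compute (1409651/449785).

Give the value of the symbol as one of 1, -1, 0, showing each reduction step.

(1409651/449785) = (60296/449785)   [reduce mod 449785]
60296 = 2^3·7537; (2/449785) = +1 since 449785 mod 8 = 1, so (60296/449785) = (+1)^3·(7537/449785); sign now +1
reciprocity: (7537/449785) = +1·(449785/7537) since 7537 mod 4 = 1, 449785 mod 4 = 1; sign now +1
(449785/7537) = (5102/7537)   [reduce mod 7537]
5102 = 2^1·2551; (2/7537) = +1 since 7537 mod 8 = 1, so (5102/7537) = (+1)^1·(2551/7537); sign now +1
reciprocity: (2551/7537) = +1·(7537/2551) since 2551 mod 4 = 3, 7537 mod 4 = 1; sign now +1
(7537/2551) = (2435/2551)   [reduce mod 2551]
reciprocity: (2435/2551) = -1·(2551/2435) since 2435 mod 4 = 3, 2551 mod 4 = 3; sign now -1
(2551/2435) = (116/2435)   [reduce mod 2435]
116 = 2^2·29; (2/2435) = -1 since 2435 mod 8 = 3, so (116/2435) = (-1)^2·(29/2435); sign now -1
reciprocity: (29/2435) = +1·(2435/29) since 29 mod 4 = 1, 2435 mod 4 = 3; sign now -1
(2435/29) = (28/29)   [reduce mod 29]
28 = 2^2·7; (2/29) = -1 since 29 mod 8 = 5, so (28/29) = (-1)^2·(7/29); sign now -1
reciprocity: (7/29) = +1·(29/7) since 7 mod 4 = 3, 29 mod 4 = 1; sign now -1
(29/7) = (1/7)   [reduce mod 7]
(1/7) = 1; final value = sign = -1

-1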